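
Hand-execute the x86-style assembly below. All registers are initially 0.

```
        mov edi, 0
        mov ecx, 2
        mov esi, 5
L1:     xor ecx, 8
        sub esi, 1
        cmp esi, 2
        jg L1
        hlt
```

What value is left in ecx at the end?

10

mov edi, 0 → edi=0
mov ecx, 2 → ecx=2
mov esi, 5 → esi=5
xor ecx, 8 → ecx=2^8=10
sub esi, 1 → esi=5-1=4
cmp esi, 2  (cmp 4,2)
jg L1: taken
xor ecx, 8 → ecx=10^8=2
sub esi, 1 → esi=4-1=3
cmp esi, 2  (cmp 3,2)
jg L1: taken
xor ecx, 8 → ecx=2^8=10
sub esi, 1 → esi=3-1=2
cmp esi, 2  (cmp 2,2)
jg L1: not taken
halt.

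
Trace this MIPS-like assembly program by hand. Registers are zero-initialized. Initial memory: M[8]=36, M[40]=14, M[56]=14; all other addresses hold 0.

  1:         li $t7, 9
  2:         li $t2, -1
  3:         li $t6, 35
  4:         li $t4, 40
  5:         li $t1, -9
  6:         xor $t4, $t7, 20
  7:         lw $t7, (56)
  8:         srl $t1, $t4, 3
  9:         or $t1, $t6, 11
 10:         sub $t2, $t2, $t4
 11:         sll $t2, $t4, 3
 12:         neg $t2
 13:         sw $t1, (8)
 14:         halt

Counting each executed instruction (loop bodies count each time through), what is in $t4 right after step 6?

29

after li $t7, 9: $t7=9
after li $t2, -1: $t2=-1
after li $t6, 35: $t6=35
after li $t4, 40: $t4=40
after li $t1, -9: $t1=-9
after xor $t4, $t7, 20: $t4=9^20=29
After step 6: $t4 = 29.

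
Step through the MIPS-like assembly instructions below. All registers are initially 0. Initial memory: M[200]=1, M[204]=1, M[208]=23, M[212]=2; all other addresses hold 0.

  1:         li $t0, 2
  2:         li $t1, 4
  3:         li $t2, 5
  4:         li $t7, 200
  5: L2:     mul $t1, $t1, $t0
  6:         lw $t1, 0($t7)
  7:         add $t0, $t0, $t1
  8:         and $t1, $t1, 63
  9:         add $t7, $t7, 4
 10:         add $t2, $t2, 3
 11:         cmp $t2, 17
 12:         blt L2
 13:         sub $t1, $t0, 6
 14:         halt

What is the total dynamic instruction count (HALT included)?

li $t0, 2 → $t0=2
li $t1, 4 → $t1=4
li $t2, 5 → $t2=5
li $t7, 200 → $t7=200
mul $t1, $t1, $t0 → $t1=4*2=8
lw $t1, 0($t7) → $t1=M[200]=1
add $t0, $t0, $t1 → $t0=2+1=3
and $t1, $t1, 63 → $t1=1&63=1
add $t7, $t7, 4 → $t7=200+4=204
add $t2, $t2, 3 → $t2=5+3=8
cmp $t2, 17  (cmp 8,17)
blt L2: taken
mul $t1, $t1, $t0 → $t1=1*3=3
lw $t1, 0($t7) → $t1=M[204]=1
add $t0, $t0, $t1 → $t0=3+1=4
and $t1, $t1, 63 → $t1=1&63=1
add $t7, $t7, 4 → $t7=204+4=208
add $t2, $t2, 3 → $t2=8+3=11
cmp $t2, 17  (cmp 11,17)
blt L2: taken
mul $t1, $t1, $t0 → $t1=1*4=4
lw $t1, 0($t7) → $t1=M[208]=23
add $t0, $t0, $t1 → $t0=4+23=27
and $t1, $t1, 63 → $t1=23&63=23
add $t7, $t7, 4 → $t7=208+4=212
add $t2, $t2, 3 → $t2=11+3=14
cmp $t2, 17  (cmp 14,17)
blt L2: taken
mul $t1, $t1, $t0 → $t1=23*27=621
lw $t1, 0($t7) → $t1=M[212]=2
add $t0, $t0, $t1 → $t0=27+2=29
and $t1, $t1, 63 → $t1=2&63=2
add $t7, $t7, 4 → $t7=212+4=216
add $t2, $t2, 3 → $t2=14+3=17
cmp $t2, 17  (cmp 17,17)
blt L2: not taken
sub $t1, $t0, 6 → $t1=29-6=23
halt.
Total executed instructions: 38.

38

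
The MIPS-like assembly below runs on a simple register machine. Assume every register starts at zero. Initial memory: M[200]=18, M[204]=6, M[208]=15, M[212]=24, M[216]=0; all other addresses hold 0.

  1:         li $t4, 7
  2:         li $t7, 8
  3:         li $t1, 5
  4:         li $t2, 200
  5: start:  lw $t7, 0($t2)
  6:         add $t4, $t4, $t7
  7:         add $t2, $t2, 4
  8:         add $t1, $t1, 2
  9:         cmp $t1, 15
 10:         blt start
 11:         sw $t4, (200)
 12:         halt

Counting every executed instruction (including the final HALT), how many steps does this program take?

36

after li $t4, 7: $t4=7
after li $t7, 8: $t7=8
after li $t1, 5: $t1=5
after li $t2, 200: $t2=200
after lw $t7, 0($t2): $t7=M[200]=18
after add $t4, $t4, $t7: $t4=7+18=25
after add $t2, $t2, 4: $t2=200+4=204
after add $t1, $t1, 2: $t1=5+2=7
cmp $t1, 15  (cmp 7,15)
blt start: taken
after lw $t7, 0($t2): $t7=M[204]=6
after add $t4, $t4, $t7: $t4=25+6=31
after add $t2, $t2, 4: $t2=204+4=208
after add $t1, $t1, 2: $t1=7+2=9
cmp $t1, 15  (cmp 9,15)
blt start: taken
after lw $t7, 0($t2): $t7=M[208]=15
after add $t4, $t4, $t7: $t4=31+15=46
after add $t2, $t2, 4: $t2=208+4=212
after add $t1, $t1, 2: $t1=9+2=11
cmp $t1, 15  (cmp 11,15)
blt start: taken
after lw $t7, 0($t2): $t7=M[212]=24
after add $t4, $t4, $t7: $t4=46+24=70
after add $t2, $t2, 4: $t2=212+4=216
after add $t1, $t1, 2: $t1=11+2=13
cmp $t1, 15  (cmp 13,15)
blt start: taken
after lw $t7, 0($t2): $t7=M[216]=0
after add $t4, $t4, $t7: $t4=70+0=70
after add $t2, $t2, 4: $t2=216+4=220
after add $t1, $t1, 2: $t1=13+2=15
cmp $t1, 15  (cmp 15,15)
blt start: not taken
sw $t4, (200) → M[200]=70
halt.
Total executed instructions: 36.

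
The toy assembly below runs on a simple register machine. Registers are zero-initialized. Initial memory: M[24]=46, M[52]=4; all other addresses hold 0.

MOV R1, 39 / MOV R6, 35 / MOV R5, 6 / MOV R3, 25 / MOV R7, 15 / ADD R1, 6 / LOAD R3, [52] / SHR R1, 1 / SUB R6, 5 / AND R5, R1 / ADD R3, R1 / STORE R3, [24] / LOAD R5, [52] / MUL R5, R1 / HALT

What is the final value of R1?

MOV R1, 39 → R1=39
MOV R6, 35 → R6=35
MOV R5, 6 → R5=6
MOV R3, 25 → R3=25
MOV R7, 15 → R7=15
ADD R1, 6 → R1=39+6=45
LOAD R3, [52] → R3=M[52]=4
SHR R1, 1 → R1=45>>1=22
SUB R6, 5 → R6=35-5=30
AND R5, R1 → R5=6&22=6
ADD R3, R1 → R3=4+22=26
STORE R3, [24] → M[24]=26
LOAD R5, [52] → R5=M[52]=4
MUL R5, R1 → R5=4*22=88
halt.

22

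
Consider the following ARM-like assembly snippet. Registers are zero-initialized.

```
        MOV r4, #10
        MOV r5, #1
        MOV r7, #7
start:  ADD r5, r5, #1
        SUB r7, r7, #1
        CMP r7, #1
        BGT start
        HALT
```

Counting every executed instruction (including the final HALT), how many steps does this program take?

28

r4=10
r5=1
r7=7
r5=1+1=2
r7=7-1=6
CMP r7, #1  (cmp 6,1)
BGT start: taken
r5=2+1=3
r7=6-1=5
CMP r7, #1  (cmp 5,1)
BGT start: taken
r5=3+1=4
r7=5-1=4
CMP r7, #1  (cmp 4,1)
BGT start: taken
r5=4+1=5
r7=4-1=3
CMP r7, #1  (cmp 3,1)
BGT start: taken
r5=5+1=6
r7=3-1=2
CMP r7, #1  (cmp 2,1)
BGT start: taken
r5=6+1=7
r7=2-1=1
CMP r7, #1  (cmp 1,1)
BGT start: not taken
halt.
Total executed instructions: 28.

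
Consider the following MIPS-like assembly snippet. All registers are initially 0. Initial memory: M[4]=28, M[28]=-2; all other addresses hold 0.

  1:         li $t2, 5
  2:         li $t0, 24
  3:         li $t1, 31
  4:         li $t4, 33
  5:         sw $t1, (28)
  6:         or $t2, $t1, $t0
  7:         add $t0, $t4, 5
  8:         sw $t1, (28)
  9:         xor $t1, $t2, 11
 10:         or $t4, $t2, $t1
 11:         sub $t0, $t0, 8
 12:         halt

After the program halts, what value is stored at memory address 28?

$t2=5
$t0=24
$t1=31
$t4=33
sw $t1, (28) → M[28]=31
$t2=31|24=31
$t0=33+5=38
sw $t1, (28) → M[28]=31
$t1=31^11=20
$t4=31|20=31
$t0=38-8=30
halt.

31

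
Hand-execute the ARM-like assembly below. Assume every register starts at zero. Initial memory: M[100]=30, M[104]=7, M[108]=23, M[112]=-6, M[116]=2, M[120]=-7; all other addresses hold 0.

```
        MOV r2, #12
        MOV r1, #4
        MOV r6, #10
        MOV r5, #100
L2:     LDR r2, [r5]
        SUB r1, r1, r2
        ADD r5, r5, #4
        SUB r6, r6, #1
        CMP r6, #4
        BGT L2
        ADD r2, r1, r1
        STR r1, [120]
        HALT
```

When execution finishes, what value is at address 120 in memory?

-45

r2=12
r1=4
r6=10
r5=100
r2=M[100]=30
r1=4-30=-26
r5=100+4=104
r6=10-1=9
CMP r6, #4  (cmp 9,4)
BGT L2: taken
r2=M[104]=7
r1=(-26)-7=-33
r5=104+4=108
r6=9-1=8
CMP r6, #4  (cmp 8,4)
BGT L2: taken
r2=M[108]=23
r1=(-33)-23=-56
r5=108+4=112
r6=8-1=7
CMP r6, #4  (cmp 7,4)
BGT L2: taken
r2=M[112]=-6
r1=(-56)-(-6)=-50
r5=112+4=116
r6=7-1=6
CMP r6, #4  (cmp 6,4)
BGT L2: taken
r2=M[116]=2
r1=(-50)-2=-52
r5=116+4=120
r6=6-1=5
CMP r6, #4  (cmp 5,4)
BGT L2: taken
r2=M[120]=-7
r1=(-52)-(-7)=-45
r5=120+4=124
r6=5-1=4
CMP r6, #4  (cmp 4,4)
BGT L2: not taken
r2=(-45)+(-45)=-90
STR r1, [120] → M[120]=-45
halt.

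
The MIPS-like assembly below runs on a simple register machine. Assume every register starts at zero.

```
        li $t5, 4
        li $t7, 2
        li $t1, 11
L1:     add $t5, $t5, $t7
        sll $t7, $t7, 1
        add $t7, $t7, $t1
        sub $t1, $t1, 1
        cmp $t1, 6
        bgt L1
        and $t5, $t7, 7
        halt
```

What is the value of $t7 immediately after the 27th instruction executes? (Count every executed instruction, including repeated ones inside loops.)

after li $t5, 4: $t5=4
after li $t7, 2: $t7=2
after li $t1, 11: $t1=11
after add $t5, $t5, $t7: $t5=4+2=6
after sll $t7, $t7, 1: $t7=2<<1=4
after add $t7, $t7, $t1: $t7=4+11=15
after sub $t1, $t1, 1: $t1=11-1=10
cmp $t1, 6  (cmp 10,6)
bgt L1: taken
after add $t5, $t5, $t7: $t5=6+15=21
after sll $t7, $t7, 1: $t7=15<<1=30
after add $t7, $t7, $t1: $t7=30+10=40
after sub $t1, $t1, 1: $t1=10-1=9
cmp $t1, 6  (cmp 9,6)
bgt L1: taken
after add $t5, $t5, $t7: $t5=21+40=61
after sll $t7, $t7, 1: $t7=40<<1=80
after add $t7, $t7, $t1: $t7=80+9=89
after sub $t1, $t1, 1: $t1=9-1=8
cmp $t1, 6  (cmp 8,6)
bgt L1: taken
after add $t5, $t5, $t7: $t5=61+89=150
after sll $t7, $t7, 1: $t7=89<<1=178
after add $t7, $t7, $t1: $t7=178+8=186
after sub $t1, $t1, 1: $t1=8-1=7
cmp $t1, 6  (cmp 7,6)
bgt L1: taken
After step 27: $t7 = 186.

186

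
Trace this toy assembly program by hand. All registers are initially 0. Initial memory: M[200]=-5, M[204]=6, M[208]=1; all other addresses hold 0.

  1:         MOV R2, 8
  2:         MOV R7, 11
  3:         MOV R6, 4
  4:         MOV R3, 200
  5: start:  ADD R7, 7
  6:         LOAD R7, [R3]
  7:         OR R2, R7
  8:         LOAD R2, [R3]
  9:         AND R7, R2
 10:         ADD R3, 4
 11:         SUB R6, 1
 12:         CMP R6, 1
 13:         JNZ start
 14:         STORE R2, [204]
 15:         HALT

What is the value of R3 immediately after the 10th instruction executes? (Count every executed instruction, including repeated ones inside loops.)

204

R2=8
R7=11
R6=4
R3=200
R7=11+7=18
R7=M[200]=-5
R2=8|(-5)=-5
R2=M[200]=-5
R7=(-5)&(-5)=-5
R3=200+4=204
After step 10: R3 = 204.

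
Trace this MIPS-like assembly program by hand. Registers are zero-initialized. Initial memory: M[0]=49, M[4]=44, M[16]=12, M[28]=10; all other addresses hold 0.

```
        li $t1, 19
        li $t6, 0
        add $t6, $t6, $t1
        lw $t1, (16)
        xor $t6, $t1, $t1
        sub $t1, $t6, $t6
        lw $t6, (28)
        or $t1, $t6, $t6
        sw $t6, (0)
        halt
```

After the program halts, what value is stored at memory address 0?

10

after li $t1, 19: $t1=19
after li $t6, 0: $t6=0
after add $t6, $t6, $t1: $t6=0+19=19
after lw $t1, (16): $t1=M[16]=12
after xor $t6, $t1, $t1: $t6=12^12=0
after sub $t1, $t6, $t6: $t1=0-0=0
after lw $t6, (28): $t6=M[28]=10
after or $t1, $t6, $t6: $t1=10|10=10
sw $t6, (0) → M[0]=10
halt.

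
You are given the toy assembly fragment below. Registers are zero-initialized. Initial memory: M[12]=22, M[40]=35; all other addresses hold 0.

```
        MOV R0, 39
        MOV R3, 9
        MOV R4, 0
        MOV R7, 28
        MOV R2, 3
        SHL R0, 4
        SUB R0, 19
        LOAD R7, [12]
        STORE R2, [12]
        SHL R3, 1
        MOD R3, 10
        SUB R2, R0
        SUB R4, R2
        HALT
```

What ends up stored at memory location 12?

3

MOV R0, 39 → R0=39
MOV R3, 9 → R3=9
MOV R4, 0 → R4=0
MOV R7, 28 → R7=28
MOV R2, 3 → R2=3
SHL R0, 4 → R0=39<<4=624
SUB R0, 19 → R0=624-19=605
LOAD R7, [12] → R7=M[12]=22
STORE R2, [12] → M[12]=3
SHL R3, 1 → R3=9<<1=18
MOD R3, 10 → R3=18%10=8
SUB R2, R0 → R2=3-605=-602
SUB R4, R2 → R4=0-(-602)=602
halt.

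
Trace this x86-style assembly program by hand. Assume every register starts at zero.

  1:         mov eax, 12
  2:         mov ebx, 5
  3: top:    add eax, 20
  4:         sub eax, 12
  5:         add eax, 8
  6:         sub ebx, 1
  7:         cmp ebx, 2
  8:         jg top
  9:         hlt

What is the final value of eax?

60

mov eax, 12 → eax=12
mov ebx, 5 → ebx=5
add eax, 20 → eax=12+20=32
sub eax, 12 → eax=32-12=20
add eax, 8 → eax=20+8=28
sub ebx, 1 → ebx=5-1=4
cmp ebx, 2  (cmp 4,2)
jg top: taken
add eax, 20 → eax=28+20=48
sub eax, 12 → eax=48-12=36
add eax, 8 → eax=36+8=44
sub ebx, 1 → ebx=4-1=3
cmp ebx, 2  (cmp 3,2)
jg top: taken
add eax, 20 → eax=44+20=64
sub eax, 12 → eax=64-12=52
add eax, 8 → eax=52+8=60
sub ebx, 1 → ebx=3-1=2
cmp ebx, 2  (cmp 2,2)
jg top: not taken
halt.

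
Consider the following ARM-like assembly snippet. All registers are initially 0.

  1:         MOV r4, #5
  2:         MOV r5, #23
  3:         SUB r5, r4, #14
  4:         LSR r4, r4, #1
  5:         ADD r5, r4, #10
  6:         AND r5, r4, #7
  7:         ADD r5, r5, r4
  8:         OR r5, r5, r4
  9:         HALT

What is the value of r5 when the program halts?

6

MOV r4, #5 → r4=5
MOV r5, #23 → r5=23
SUB r5, r4, #14 → r5=5-14=-9
LSR r4, r4, #1 → r4=5>>1=2
ADD r5, r4, #10 → r5=2+10=12
AND r5, r4, #7 → r5=2&7=2
ADD r5, r5, r4 → r5=2+2=4
OR r5, r5, r4 → r5=4|2=6
halt.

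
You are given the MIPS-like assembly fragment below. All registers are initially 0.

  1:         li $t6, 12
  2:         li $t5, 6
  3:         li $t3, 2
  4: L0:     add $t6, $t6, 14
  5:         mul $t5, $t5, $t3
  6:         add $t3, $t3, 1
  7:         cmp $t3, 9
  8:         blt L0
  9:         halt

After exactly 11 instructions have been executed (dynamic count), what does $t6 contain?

li $t6, 12 → $t6=12
li $t5, 6 → $t5=6
li $t3, 2 → $t3=2
add $t6, $t6, 14 → $t6=12+14=26
mul $t5, $t5, $t3 → $t5=6*2=12
add $t3, $t3, 1 → $t3=2+1=3
cmp $t3, 9  (cmp 3,9)
blt L0: taken
add $t6, $t6, 14 → $t6=26+14=40
mul $t5, $t5, $t3 → $t5=12*3=36
add $t3, $t3, 1 → $t3=3+1=4
After step 11: $t6 = 40.

40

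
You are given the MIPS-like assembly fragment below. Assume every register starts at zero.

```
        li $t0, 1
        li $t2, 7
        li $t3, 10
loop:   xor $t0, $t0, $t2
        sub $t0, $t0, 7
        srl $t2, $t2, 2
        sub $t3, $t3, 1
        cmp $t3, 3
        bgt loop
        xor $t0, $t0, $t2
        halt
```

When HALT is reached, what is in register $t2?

after li $t0, 1: $t0=1
after li $t2, 7: $t2=7
after li $t3, 10: $t3=10
after xor $t0, $t0, $t2: $t0=1^7=6
after sub $t0, $t0, 7: $t0=6-7=-1
after srl $t2, $t2, 2: $t2=7>>2=1
after sub $t3, $t3, 1: $t3=10-1=9
cmp $t3, 3  (cmp 9,3)
bgt loop: taken
after xor $t0, $t0, $t2: $t0=(-1)^1=-2
after sub $t0, $t0, 7: $t0=(-2)-7=-9
after srl $t2, $t2, 2: $t2=1>>2=0
after sub $t3, $t3, 1: $t3=9-1=8
cmp $t3, 3  (cmp 8,3)
bgt loop: taken
after xor $t0, $t0, $t2: $t0=(-9)^0=-9
after sub $t0, $t0, 7: $t0=(-9)-7=-16
after srl $t2, $t2, 2: $t2=0>>2=0
after sub $t3, $t3, 1: $t3=8-1=7
cmp $t3, 3  (cmp 7,3)
bgt loop: taken
after xor $t0, $t0, $t2: $t0=(-16)^0=-16
after sub $t0, $t0, 7: $t0=(-16)-7=-23
after srl $t2, $t2, 2: $t2=0>>2=0
after sub $t3, $t3, 1: $t3=7-1=6
cmp $t3, 3  (cmp 6,3)
bgt loop: taken
after xor $t0, $t0, $t2: $t0=(-23)^0=-23
after sub $t0, $t0, 7: $t0=(-23)-7=-30
after srl $t2, $t2, 2: $t2=0>>2=0
after sub $t3, $t3, 1: $t3=6-1=5
cmp $t3, 3  (cmp 5,3)
bgt loop: taken
after xor $t0, $t0, $t2: $t0=(-30)^0=-30
after sub $t0, $t0, 7: $t0=(-30)-7=-37
after srl $t2, $t2, 2: $t2=0>>2=0
after sub $t3, $t3, 1: $t3=5-1=4
cmp $t3, 3  (cmp 4,3)
bgt loop: taken
after xor $t0, $t0, $t2: $t0=(-37)^0=-37
after sub $t0, $t0, 7: $t0=(-37)-7=-44
after srl $t2, $t2, 2: $t2=0>>2=0
after sub $t3, $t3, 1: $t3=4-1=3
cmp $t3, 3  (cmp 3,3)
bgt loop: not taken
after xor $t0, $t0, $t2: $t0=(-44)^0=-44
halt.

0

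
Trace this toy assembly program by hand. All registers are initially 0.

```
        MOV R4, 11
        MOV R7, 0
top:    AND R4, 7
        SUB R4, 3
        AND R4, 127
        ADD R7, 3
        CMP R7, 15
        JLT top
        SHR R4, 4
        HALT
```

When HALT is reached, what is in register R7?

after MOV R4, 11: R4=11
after MOV R7, 0: R7=0
after AND R4, 7: R4=11&7=3
after SUB R4, 3: R4=3-3=0
after AND R4, 127: R4=0&127=0
after ADD R7, 3: R7=0+3=3
CMP R7, 15  (cmp 3,15)
JLT top: taken
after AND R4, 7: R4=0&7=0
after SUB R4, 3: R4=0-3=-3
after AND R4, 127: R4=(-3)&127=125
after ADD R7, 3: R7=3+3=6
CMP R7, 15  (cmp 6,15)
JLT top: taken
after AND R4, 7: R4=125&7=5
after SUB R4, 3: R4=5-3=2
after AND R4, 127: R4=2&127=2
after ADD R7, 3: R7=6+3=9
CMP R7, 15  (cmp 9,15)
JLT top: taken
after AND R4, 7: R4=2&7=2
after SUB R4, 3: R4=2-3=-1
after AND R4, 127: R4=(-1)&127=127
after ADD R7, 3: R7=9+3=12
CMP R7, 15  (cmp 12,15)
JLT top: taken
after AND R4, 7: R4=127&7=7
after SUB R4, 3: R4=7-3=4
after AND R4, 127: R4=4&127=4
after ADD R7, 3: R7=12+3=15
CMP R7, 15  (cmp 15,15)
JLT top: not taken
after SHR R4, 4: R4=4>>4=0
halt.

15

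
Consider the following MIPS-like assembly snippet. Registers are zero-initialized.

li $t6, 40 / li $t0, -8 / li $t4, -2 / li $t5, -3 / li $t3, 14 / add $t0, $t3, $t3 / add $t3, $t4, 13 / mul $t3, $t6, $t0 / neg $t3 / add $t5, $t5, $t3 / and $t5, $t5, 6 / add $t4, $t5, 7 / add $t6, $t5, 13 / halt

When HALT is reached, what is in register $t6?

17

li $t6, 40 → $t6=40
li $t0, -8 → $t0=-8
li $t4, -2 → $t4=-2
li $t5, -3 → $t5=-3
li $t3, 14 → $t3=14
add $t0, $t3, $t3 → $t0=14+14=28
add $t3, $t4, 13 → $t3=(-2)+13=11
mul $t3, $t6, $t0 → $t3=40*28=1120
neg $t3 → $t3=-(1120)=-1120
add $t5, $t5, $t3 → $t5=(-3)+(-1120)=-1123
and $t5, $t5, 6 → $t5=(-1123)&6=4
add $t4, $t5, 7 → $t4=4+7=11
add $t6, $t5, 13 → $t6=4+13=17
halt.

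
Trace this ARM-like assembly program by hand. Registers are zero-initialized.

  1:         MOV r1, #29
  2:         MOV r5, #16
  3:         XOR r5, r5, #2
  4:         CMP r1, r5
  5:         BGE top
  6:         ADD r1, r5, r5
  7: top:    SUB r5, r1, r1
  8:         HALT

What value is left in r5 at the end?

after MOV r1, #29: r1=29
after MOV r5, #16: r5=16
after XOR r5, r5, #2: r5=16^2=18
CMP r1, r5  (cmp 29,18)
BGE top: taken
after SUB r5, r1, r1: r5=29-29=0
halt.

0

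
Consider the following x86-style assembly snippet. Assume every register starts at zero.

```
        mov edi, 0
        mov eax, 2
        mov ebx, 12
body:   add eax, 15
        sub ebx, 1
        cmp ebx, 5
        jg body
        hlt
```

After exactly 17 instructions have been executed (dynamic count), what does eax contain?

after mov edi, 0: edi=0
after mov eax, 2: eax=2
after mov ebx, 12: ebx=12
after add eax, 15: eax=2+15=17
after sub ebx, 1: ebx=12-1=11
cmp ebx, 5  (cmp 11,5)
jg body: taken
after add eax, 15: eax=17+15=32
after sub ebx, 1: ebx=11-1=10
cmp ebx, 5  (cmp 10,5)
jg body: taken
after add eax, 15: eax=32+15=47
after sub ebx, 1: ebx=10-1=9
cmp ebx, 5  (cmp 9,5)
jg body: taken
after add eax, 15: eax=47+15=62
after sub ebx, 1: ebx=9-1=8
After step 17: eax = 62.

62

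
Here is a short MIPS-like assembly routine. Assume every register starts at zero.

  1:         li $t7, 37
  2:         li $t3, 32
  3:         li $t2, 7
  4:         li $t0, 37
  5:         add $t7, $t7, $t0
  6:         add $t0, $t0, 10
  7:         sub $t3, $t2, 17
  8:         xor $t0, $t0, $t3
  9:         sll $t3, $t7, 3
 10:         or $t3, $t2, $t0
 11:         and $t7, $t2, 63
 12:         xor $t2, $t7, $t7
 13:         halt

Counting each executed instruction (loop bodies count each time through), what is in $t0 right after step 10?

-39

li $t7, 37 → $t7=37
li $t3, 32 → $t3=32
li $t2, 7 → $t2=7
li $t0, 37 → $t0=37
add $t7, $t7, $t0 → $t7=37+37=74
add $t0, $t0, 10 → $t0=37+10=47
sub $t3, $t2, 17 → $t3=7-17=-10
xor $t0, $t0, $t3 → $t0=47^(-10)=-39
sll $t3, $t7, 3 → $t3=74<<3=592
or $t3, $t2, $t0 → $t3=7|(-39)=-33
After step 10: $t0 = -39.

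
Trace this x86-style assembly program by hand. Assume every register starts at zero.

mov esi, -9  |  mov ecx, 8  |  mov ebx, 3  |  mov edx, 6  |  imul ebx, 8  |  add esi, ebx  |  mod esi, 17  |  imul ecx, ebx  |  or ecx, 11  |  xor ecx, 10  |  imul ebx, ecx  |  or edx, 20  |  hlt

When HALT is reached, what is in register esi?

15

after mov esi, -9: esi=-9
after mov ecx, 8: ecx=8
after mov ebx, 3: ebx=3
after mov edx, 6: edx=6
after imul ebx, 8: ebx=3*8=24
after add esi, ebx: esi=(-9)+24=15
after mod esi, 17: esi=15%17=15
after imul ecx, ebx: ecx=8*24=192
after or ecx, 11: ecx=192|11=203
after xor ecx, 10: ecx=203^10=193
after imul ebx, ecx: ebx=24*193=4632
after or edx, 20: edx=6|20=22
halt.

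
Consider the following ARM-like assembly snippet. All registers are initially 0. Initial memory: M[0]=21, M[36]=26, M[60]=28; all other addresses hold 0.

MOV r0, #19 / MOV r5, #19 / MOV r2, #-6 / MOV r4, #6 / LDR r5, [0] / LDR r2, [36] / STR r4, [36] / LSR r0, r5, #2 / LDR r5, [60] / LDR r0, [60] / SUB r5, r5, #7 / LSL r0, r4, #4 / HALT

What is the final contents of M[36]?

6

MOV r0, #19 → r0=19
MOV r5, #19 → r5=19
MOV r2, #-6 → r2=-6
MOV r4, #6 → r4=6
LDR r5, [0] → r5=M[0]=21
LDR r2, [36] → r2=M[36]=26
STR r4, [36] → M[36]=6
LSR r0, r5, #2 → r0=21>>2=5
LDR r5, [60] → r5=M[60]=28
LDR r0, [60] → r0=M[60]=28
SUB r5, r5, #7 → r5=28-7=21
LSL r0, r4, #4 → r0=6<<4=96
halt.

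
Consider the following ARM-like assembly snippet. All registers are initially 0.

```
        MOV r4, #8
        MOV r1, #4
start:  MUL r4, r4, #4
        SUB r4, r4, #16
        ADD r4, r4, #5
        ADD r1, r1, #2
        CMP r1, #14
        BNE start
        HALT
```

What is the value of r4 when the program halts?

4441

after MOV r4, #8: r4=8
after MOV r1, #4: r1=4
after MUL r4, r4, #4: r4=8*4=32
after SUB r4, r4, #16: r4=32-16=16
after ADD r4, r4, #5: r4=16+5=21
after ADD r1, r1, #2: r1=4+2=6
CMP r1, #14  (cmp 6,14)
BNE start: taken
after MUL r4, r4, #4: r4=21*4=84
after SUB r4, r4, #16: r4=84-16=68
after ADD r4, r4, #5: r4=68+5=73
after ADD r1, r1, #2: r1=6+2=8
CMP r1, #14  (cmp 8,14)
BNE start: taken
after MUL r4, r4, #4: r4=73*4=292
after SUB r4, r4, #16: r4=292-16=276
after ADD r4, r4, #5: r4=276+5=281
after ADD r1, r1, #2: r1=8+2=10
CMP r1, #14  (cmp 10,14)
BNE start: taken
after MUL r4, r4, #4: r4=281*4=1124
after SUB r4, r4, #16: r4=1124-16=1108
after ADD r4, r4, #5: r4=1108+5=1113
after ADD r1, r1, #2: r1=10+2=12
CMP r1, #14  (cmp 12,14)
BNE start: taken
after MUL r4, r4, #4: r4=1113*4=4452
after SUB r4, r4, #16: r4=4452-16=4436
after ADD r4, r4, #5: r4=4436+5=4441
after ADD r1, r1, #2: r1=12+2=14
CMP r1, #14  (cmp 14,14)
BNE start: not taken
halt.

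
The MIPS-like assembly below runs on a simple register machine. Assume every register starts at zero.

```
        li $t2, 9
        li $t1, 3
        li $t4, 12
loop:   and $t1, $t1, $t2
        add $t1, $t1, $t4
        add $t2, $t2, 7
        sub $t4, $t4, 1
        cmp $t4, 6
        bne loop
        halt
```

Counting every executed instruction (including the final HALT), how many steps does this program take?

$t2=9
$t1=3
$t4=12
$t1=3&9=1
$t1=1+12=13
$t2=9+7=16
$t4=12-1=11
cmp $t4, 6  (cmp 11,6)
bne loop: taken
$t1=13&16=0
$t1=0+11=11
$t2=16+7=23
$t4=11-1=10
cmp $t4, 6  (cmp 10,6)
bne loop: taken
$t1=11&23=3
$t1=3+10=13
$t2=23+7=30
$t4=10-1=9
cmp $t4, 6  (cmp 9,6)
bne loop: taken
$t1=13&30=12
$t1=12+9=21
$t2=30+7=37
$t4=9-1=8
cmp $t4, 6  (cmp 8,6)
bne loop: taken
$t1=21&37=5
$t1=5+8=13
$t2=37+7=44
$t4=8-1=7
cmp $t4, 6  (cmp 7,6)
bne loop: taken
$t1=13&44=12
$t1=12+7=19
$t2=44+7=51
$t4=7-1=6
cmp $t4, 6  (cmp 6,6)
bne loop: not taken
halt.
Total executed instructions: 40.

40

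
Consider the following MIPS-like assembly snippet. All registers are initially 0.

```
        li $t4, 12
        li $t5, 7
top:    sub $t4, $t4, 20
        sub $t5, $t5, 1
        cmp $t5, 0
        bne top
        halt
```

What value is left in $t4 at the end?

-128

$t4=12
$t5=7
$t4=12-20=-8
$t5=7-1=6
cmp $t5, 0  (cmp 6,0)
bne top: taken
$t4=(-8)-20=-28
$t5=6-1=5
cmp $t5, 0  (cmp 5,0)
bne top: taken
$t4=(-28)-20=-48
$t5=5-1=4
cmp $t5, 0  (cmp 4,0)
bne top: taken
$t4=(-48)-20=-68
$t5=4-1=3
cmp $t5, 0  (cmp 3,0)
bne top: taken
$t4=(-68)-20=-88
$t5=3-1=2
cmp $t5, 0  (cmp 2,0)
bne top: taken
$t4=(-88)-20=-108
$t5=2-1=1
cmp $t5, 0  (cmp 1,0)
bne top: taken
$t4=(-108)-20=-128
$t5=1-1=0
cmp $t5, 0  (cmp 0,0)
bne top: not taken
halt.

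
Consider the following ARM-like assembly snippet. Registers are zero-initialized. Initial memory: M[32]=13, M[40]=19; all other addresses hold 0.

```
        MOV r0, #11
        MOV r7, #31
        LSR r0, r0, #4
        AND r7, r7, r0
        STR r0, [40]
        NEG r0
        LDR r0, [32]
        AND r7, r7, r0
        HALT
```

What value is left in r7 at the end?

MOV r0, #11 → r0=11
MOV r7, #31 → r7=31
LSR r0, r0, #4 → r0=11>>4=0
AND r7, r7, r0 → r7=31&0=0
STR r0, [40] → M[40]=0
NEG r0 → r0=-(0)=0
LDR r0, [32] → r0=M[32]=13
AND r7, r7, r0 → r7=0&13=0
halt.

0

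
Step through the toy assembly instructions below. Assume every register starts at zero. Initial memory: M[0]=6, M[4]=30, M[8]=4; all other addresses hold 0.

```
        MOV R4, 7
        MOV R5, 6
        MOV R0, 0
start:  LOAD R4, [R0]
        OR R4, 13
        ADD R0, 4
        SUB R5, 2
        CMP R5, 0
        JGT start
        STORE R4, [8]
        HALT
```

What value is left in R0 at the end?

12

R4=7
R5=6
R0=0
R4=M[0]=6
R4=6|13=15
R0=0+4=4
R5=6-2=4
CMP R5, 0  (cmp 4,0)
JGT start: taken
R4=M[4]=30
R4=30|13=31
R0=4+4=8
R5=4-2=2
CMP R5, 0  (cmp 2,0)
JGT start: taken
R4=M[8]=4
R4=4|13=13
R0=8+4=12
R5=2-2=0
CMP R5, 0  (cmp 0,0)
JGT start: not taken
STORE R4, [8] → M[8]=13
halt.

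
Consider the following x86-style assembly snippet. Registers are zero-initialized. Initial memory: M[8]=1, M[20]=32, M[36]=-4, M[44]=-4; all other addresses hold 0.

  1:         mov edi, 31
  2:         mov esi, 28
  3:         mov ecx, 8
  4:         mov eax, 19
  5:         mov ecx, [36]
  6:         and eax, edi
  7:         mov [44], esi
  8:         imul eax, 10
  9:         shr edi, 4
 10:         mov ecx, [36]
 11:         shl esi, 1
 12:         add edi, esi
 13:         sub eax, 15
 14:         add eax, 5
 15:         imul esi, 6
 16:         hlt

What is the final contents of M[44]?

28

mov edi, 31 → edi=31
mov esi, 28 → esi=28
mov ecx, 8 → ecx=8
mov eax, 19 → eax=19
mov ecx, [36] → ecx=M[36]=-4
and eax, edi → eax=19&31=19
mov [44], esi → M[44]=28
imul eax, 10 → eax=19*10=190
shr edi, 4 → edi=31>>4=1
mov ecx, [36] → ecx=M[36]=-4
shl esi, 1 → esi=28<<1=56
add edi, esi → edi=1+56=57
sub eax, 15 → eax=190-15=175
add eax, 5 → eax=175+5=180
imul esi, 6 → esi=56*6=336
halt.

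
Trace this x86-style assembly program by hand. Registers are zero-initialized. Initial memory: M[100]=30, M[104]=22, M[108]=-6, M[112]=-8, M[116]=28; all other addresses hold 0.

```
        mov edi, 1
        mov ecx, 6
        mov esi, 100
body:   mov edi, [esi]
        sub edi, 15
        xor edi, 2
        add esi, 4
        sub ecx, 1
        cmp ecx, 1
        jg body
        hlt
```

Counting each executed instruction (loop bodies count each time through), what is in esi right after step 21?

edi=1
ecx=6
esi=100
edi=M[100]=30
edi=30-15=15
edi=15^2=13
esi=100+4=104
ecx=6-1=5
cmp ecx, 1  (cmp 5,1)
jg body: taken
edi=M[104]=22
edi=22-15=7
edi=7^2=5
esi=104+4=108
ecx=5-1=4
cmp ecx, 1  (cmp 4,1)
jg body: taken
edi=M[108]=-6
edi=(-6)-15=-21
edi=(-21)^2=-23
esi=108+4=112
After step 21: esi = 112.

112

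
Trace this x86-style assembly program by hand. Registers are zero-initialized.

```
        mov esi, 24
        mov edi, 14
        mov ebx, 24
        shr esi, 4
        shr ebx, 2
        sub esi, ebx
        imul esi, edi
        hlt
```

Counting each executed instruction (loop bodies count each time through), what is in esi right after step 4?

mov esi, 24 → esi=24
mov edi, 14 → edi=14
mov ebx, 24 → ebx=24
shr esi, 4 → esi=24>>4=1
After step 4: esi = 1.

1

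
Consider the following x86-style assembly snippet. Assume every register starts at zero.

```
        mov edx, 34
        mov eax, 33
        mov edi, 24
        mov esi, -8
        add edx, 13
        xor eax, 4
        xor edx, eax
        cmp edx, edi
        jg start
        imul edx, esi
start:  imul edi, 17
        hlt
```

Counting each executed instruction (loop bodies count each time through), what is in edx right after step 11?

after mov edx, 34: edx=34
after mov eax, 33: eax=33
after mov edi, 24: edi=24
after mov esi, -8: esi=-8
after add edx, 13: edx=34+13=47
after xor eax, 4: eax=33^4=37
after xor edx, eax: edx=47^37=10
cmp edx, edi  (cmp 10,24)
jg start: not taken
after imul edx, esi: edx=10*(-8)=-80
after imul edi, 17: edi=24*17=408
After step 11: edx = -80.

-80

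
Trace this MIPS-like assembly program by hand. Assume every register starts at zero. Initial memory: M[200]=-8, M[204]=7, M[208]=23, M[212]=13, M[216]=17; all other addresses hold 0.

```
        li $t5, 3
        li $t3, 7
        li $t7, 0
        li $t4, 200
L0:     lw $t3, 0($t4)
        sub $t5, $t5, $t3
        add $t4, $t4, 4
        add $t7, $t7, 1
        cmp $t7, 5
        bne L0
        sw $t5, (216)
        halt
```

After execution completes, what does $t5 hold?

$t5=3
$t3=7
$t7=0
$t4=200
$t3=M[200]=-8
$t5=3-(-8)=11
$t4=200+4=204
$t7=0+1=1
cmp $t7, 5  (cmp 1,5)
bne L0: taken
$t3=M[204]=7
$t5=11-7=4
$t4=204+4=208
$t7=1+1=2
cmp $t7, 5  (cmp 2,5)
bne L0: taken
$t3=M[208]=23
$t5=4-23=-19
$t4=208+4=212
$t7=2+1=3
cmp $t7, 5  (cmp 3,5)
bne L0: taken
$t3=M[212]=13
$t5=(-19)-13=-32
$t4=212+4=216
$t7=3+1=4
cmp $t7, 5  (cmp 4,5)
bne L0: taken
$t3=M[216]=17
$t5=(-32)-17=-49
$t4=216+4=220
$t7=4+1=5
cmp $t7, 5  (cmp 5,5)
bne L0: not taken
sw $t5, (216) → M[216]=-49
halt.

-49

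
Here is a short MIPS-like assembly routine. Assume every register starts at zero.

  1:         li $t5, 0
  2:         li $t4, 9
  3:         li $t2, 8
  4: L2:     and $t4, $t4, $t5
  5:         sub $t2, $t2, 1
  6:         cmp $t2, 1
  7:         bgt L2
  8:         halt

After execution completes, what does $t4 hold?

0

li $t5, 0 → $t5=0
li $t4, 9 → $t4=9
li $t2, 8 → $t2=8
and $t4, $t4, $t5 → $t4=9&0=0
sub $t2, $t2, 1 → $t2=8-1=7
cmp $t2, 1  (cmp 7,1)
bgt L2: taken
and $t4, $t4, $t5 → $t4=0&0=0
sub $t2, $t2, 1 → $t2=7-1=6
cmp $t2, 1  (cmp 6,1)
bgt L2: taken
and $t4, $t4, $t5 → $t4=0&0=0
sub $t2, $t2, 1 → $t2=6-1=5
cmp $t2, 1  (cmp 5,1)
bgt L2: taken
and $t4, $t4, $t5 → $t4=0&0=0
sub $t2, $t2, 1 → $t2=5-1=4
cmp $t2, 1  (cmp 4,1)
bgt L2: taken
and $t4, $t4, $t5 → $t4=0&0=0
sub $t2, $t2, 1 → $t2=4-1=3
cmp $t2, 1  (cmp 3,1)
bgt L2: taken
and $t4, $t4, $t5 → $t4=0&0=0
sub $t2, $t2, 1 → $t2=3-1=2
cmp $t2, 1  (cmp 2,1)
bgt L2: taken
and $t4, $t4, $t5 → $t4=0&0=0
sub $t2, $t2, 1 → $t2=2-1=1
cmp $t2, 1  (cmp 1,1)
bgt L2: not taken
halt.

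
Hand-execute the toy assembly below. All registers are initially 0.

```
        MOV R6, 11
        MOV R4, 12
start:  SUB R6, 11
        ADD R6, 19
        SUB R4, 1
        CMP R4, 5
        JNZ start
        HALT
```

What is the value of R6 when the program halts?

MOV R6, 11 → R6=11
MOV R4, 12 → R4=12
SUB R6, 11 → R6=11-11=0
ADD R6, 19 → R6=0+19=19
SUB R4, 1 → R4=12-1=11
CMP R4, 5  (cmp 11,5)
JNZ start: taken
SUB R6, 11 → R6=19-11=8
ADD R6, 19 → R6=8+19=27
SUB R4, 1 → R4=11-1=10
CMP R4, 5  (cmp 10,5)
JNZ start: taken
SUB R6, 11 → R6=27-11=16
ADD R6, 19 → R6=16+19=35
SUB R4, 1 → R4=10-1=9
CMP R4, 5  (cmp 9,5)
JNZ start: taken
SUB R6, 11 → R6=35-11=24
ADD R6, 19 → R6=24+19=43
SUB R4, 1 → R4=9-1=8
CMP R4, 5  (cmp 8,5)
JNZ start: taken
SUB R6, 11 → R6=43-11=32
ADD R6, 19 → R6=32+19=51
SUB R4, 1 → R4=8-1=7
CMP R4, 5  (cmp 7,5)
JNZ start: taken
SUB R6, 11 → R6=51-11=40
ADD R6, 19 → R6=40+19=59
SUB R4, 1 → R4=7-1=6
CMP R4, 5  (cmp 6,5)
JNZ start: taken
SUB R6, 11 → R6=59-11=48
ADD R6, 19 → R6=48+19=67
SUB R4, 1 → R4=6-1=5
CMP R4, 5  (cmp 5,5)
JNZ start: not taken
halt.

67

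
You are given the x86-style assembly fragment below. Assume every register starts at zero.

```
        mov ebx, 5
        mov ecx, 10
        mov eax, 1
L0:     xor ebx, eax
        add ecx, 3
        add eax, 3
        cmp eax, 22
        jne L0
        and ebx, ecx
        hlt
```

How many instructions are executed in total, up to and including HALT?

40

ebx=5
ecx=10
eax=1
ebx=5^1=4
ecx=10+3=13
eax=1+3=4
cmp eax, 22  (cmp 4,22)
jne L0: taken
ebx=4^4=0
ecx=13+3=16
eax=4+3=7
cmp eax, 22  (cmp 7,22)
jne L0: taken
ebx=0^7=7
ecx=16+3=19
eax=7+3=10
cmp eax, 22  (cmp 10,22)
jne L0: taken
ebx=7^10=13
ecx=19+3=22
eax=10+3=13
cmp eax, 22  (cmp 13,22)
jne L0: taken
ebx=13^13=0
ecx=22+3=25
eax=13+3=16
cmp eax, 22  (cmp 16,22)
jne L0: taken
ebx=0^16=16
ecx=25+3=28
eax=16+3=19
cmp eax, 22  (cmp 19,22)
jne L0: taken
ebx=16^19=3
ecx=28+3=31
eax=19+3=22
cmp eax, 22  (cmp 22,22)
jne L0: not taken
ebx=3&31=3
halt.
Total executed instructions: 40.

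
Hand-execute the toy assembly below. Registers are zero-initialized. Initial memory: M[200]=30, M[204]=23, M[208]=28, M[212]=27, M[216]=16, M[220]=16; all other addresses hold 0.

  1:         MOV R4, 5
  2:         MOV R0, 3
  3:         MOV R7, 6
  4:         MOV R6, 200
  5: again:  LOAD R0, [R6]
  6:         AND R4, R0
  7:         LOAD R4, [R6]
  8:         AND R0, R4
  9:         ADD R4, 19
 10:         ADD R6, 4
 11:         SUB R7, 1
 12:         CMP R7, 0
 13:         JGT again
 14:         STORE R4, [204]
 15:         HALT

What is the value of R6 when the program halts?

MOV R4, 5 → R4=5
MOV R0, 3 → R0=3
MOV R7, 6 → R7=6
MOV R6, 200 → R6=200
LOAD R0, [R6] → R0=M[200]=30
AND R4, R0 → R4=5&30=4
LOAD R4, [R6] → R4=M[200]=30
AND R0, R4 → R0=30&30=30
ADD R4, 19 → R4=30+19=49
ADD R6, 4 → R6=200+4=204
SUB R7, 1 → R7=6-1=5
CMP R7, 0  (cmp 5,0)
JGT again: taken
LOAD R0, [R6] → R0=M[204]=23
AND R4, R0 → R4=49&23=17
LOAD R4, [R6] → R4=M[204]=23
AND R0, R4 → R0=23&23=23
ADD R4, 19 → R4=23+19=42
ADD R6, 4 → R6=204+4=208
SUB R7, 1 → R7=5-1=4
CMP R7, 0  (cmp 4,0)
JGT again: taken
LOAD R0, [R6] → R0=M[208]=28
AND R4, R0 → R4=42&28=8
LOAD R4, [R6] → R4=M[208]=28
AND R0, R4 → R0=28&28=28
ADD R4, 19 → R4=28+19=47
ADD R6, 4 → R6=208+4=212
SUB R7, 1 → R7=4-1=3
CMP R7, 0  (cmp 3,0)
JGT again: taken
LOAD R0, [R6] → R0=M[212]=27
AND R4, R0 → R4=47&27=11
LOAD R4, [R6] → R4=M[212]=27
AND R0, R4 → R0=27&27=27
ADD R4, 19 → R4=27+19=46
ADD R6, 4 → R6=212+4=216
SUB R7, 1 → R7=3-1=2
CMP R7, 0  (cmp 2,0)
JGT again: taken
LOAD R0, [R6] → R0=M[216]=16
AND R4, R0 → R4=46&16=0
LOAD R4, [R6] → R4=M[216]=16
AND R0, R4 → R0=16&16=16
ADD R4, 19 → R4=16+19=35
ADD R6, 4 → R6=216+4=220
SUB R7, 1 → R7=2-1=1
CMP R7, 0  (cmp 1,0)
JGT again: taken
LOAD R0, [R6] → R0=M[220]=16
AND R4, R0 → R4=35&16=0
LOAD R4, [R6] → R4=M[220]=16
AND R0, R4 → R0=16&16=16
ADD R4, 19 → R4=16+19=35
ADD R6, 4 → R6=220+4=224
SUB R7, 1 → R7=1-1=0
CMP R7, 0  (cmp 0,0)
JGT again: not taken
STORE R4, [204] → M[204]=35
halt.

224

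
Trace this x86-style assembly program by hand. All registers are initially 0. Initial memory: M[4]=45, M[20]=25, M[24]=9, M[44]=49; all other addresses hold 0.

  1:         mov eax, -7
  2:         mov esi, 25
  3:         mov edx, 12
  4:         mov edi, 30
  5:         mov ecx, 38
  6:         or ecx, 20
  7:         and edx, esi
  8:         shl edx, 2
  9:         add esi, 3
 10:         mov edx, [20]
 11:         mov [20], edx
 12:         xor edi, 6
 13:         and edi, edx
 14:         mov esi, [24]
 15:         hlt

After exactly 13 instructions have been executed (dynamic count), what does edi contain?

24

mov eax, -7 → eax=-7
mov esi, 25 → esi=25
mov edx, 12 → edx=12
mov edi, 30 → edi=30
mov ecx, 38 → ecx=38
or ecx, 20 → ecx=38|20=54
and edx, esi → edx=12&25=8
shl edx, 2 → edx=8<<2=32
add esi, 3 → esi=25+3=28
mov edx, [20] → edx=M[20]=25
mov [20], edx → M[20]=25
xor edi, 6 → edi=30^6=24
and edi, edx → edi=24&25=24
After step 13: edi = 24.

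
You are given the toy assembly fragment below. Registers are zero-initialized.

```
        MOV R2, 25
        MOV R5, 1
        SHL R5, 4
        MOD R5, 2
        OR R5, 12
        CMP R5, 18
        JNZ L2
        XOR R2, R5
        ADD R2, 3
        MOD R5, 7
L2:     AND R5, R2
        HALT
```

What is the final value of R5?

R2=25
R5=1
R5=1<<4=16
R5=16%2=0
R5=0|12=12
CMP R5, 18  (cmp 12,18)
JNZ L2: taken
R5=12&25=8
halt.

8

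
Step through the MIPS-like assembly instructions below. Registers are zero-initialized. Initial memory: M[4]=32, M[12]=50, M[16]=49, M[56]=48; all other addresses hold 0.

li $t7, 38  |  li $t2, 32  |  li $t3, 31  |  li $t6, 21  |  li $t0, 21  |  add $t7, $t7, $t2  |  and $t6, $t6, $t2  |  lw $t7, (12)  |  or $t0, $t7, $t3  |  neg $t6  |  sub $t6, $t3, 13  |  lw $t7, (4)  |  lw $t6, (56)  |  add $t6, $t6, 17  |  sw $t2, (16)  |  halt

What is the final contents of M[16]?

$t7=38
$t2=32
$t3=31
$t6=21
$t0=21
$t7=38+32=70
$t6=21&32=0
$t7=M[12]=50
$t0=50|31=63
$t6=-(0)=0
$t6=31-13=18
$t7=M[4]=32
$t6=M[56]=48
$t6=48+17=65
sw $t2, (16) → M[16]=32
halt.

32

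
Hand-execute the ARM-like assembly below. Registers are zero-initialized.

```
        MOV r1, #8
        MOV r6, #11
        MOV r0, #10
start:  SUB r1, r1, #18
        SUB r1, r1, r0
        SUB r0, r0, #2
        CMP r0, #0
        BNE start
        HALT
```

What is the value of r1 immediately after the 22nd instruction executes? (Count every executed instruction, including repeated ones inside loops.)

MOV r1, #8 → r1=8
MOV r6, #11 → r6=11
MOV r0, #10 → r0=10
SUB r1, r1, #18 → r1=8-18=-10
SUB r1, r1, r0 → r1=(-10)-10=-20
SUB r0, r0, #2 → r0=10-2=8
CMP r0, #0  (cmp 8,0)
BNE start: taken
SUB r1, r1, #18 → r1=(-20)-18=-38
SUB r1, r1, r0 → r1=(-38)-8=-46
SUB r0, r0, #2 → r0=8-2=6
CMP r0, #0  (cmp 6,0)
BNE start: taken
SUB r1, r1, #18 → r1=(-46)-18=-64
SUB r1, r1, r0 → r1=(-64)-6=-70
SUB r0, r0, #2 → r0=6-2=4
CMP r0, #0  (cmp 4,0)
BNE start: taken
SUB r1, r1, #18 → r1=(-70)-18=-88
SUB r1, r1, r0 → r1=(-88)-4=-92
SUB r0, r0, #2 → r0=4-2=2
CMP r0, #0  (cmp 2,0)
After step 22: r1 = -92.

-92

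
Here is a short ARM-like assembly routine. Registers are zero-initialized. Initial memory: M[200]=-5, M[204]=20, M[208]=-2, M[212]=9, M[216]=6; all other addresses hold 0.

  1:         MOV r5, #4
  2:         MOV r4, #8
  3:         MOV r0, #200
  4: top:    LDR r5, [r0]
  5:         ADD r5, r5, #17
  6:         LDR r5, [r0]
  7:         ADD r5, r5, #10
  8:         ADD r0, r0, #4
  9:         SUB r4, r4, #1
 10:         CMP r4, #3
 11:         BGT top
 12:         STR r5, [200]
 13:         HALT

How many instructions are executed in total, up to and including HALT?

45

MOV r5, #4 → r5=4
MOV r4, #8 → r4=8
MOV r0, #200 → r0=200
LDR r5, [r0] → r5=M[200]=-5
ADD r5, r5, #17 → r5=(-5)+17=12
LDR r5, [r0] → r5=M[200]=-5
ADD r5, r5, #10 → r5=(-5)+10=5
ADD r0, r0, #4 → r0=200+4=204
SUB r4, r4, #1 → r4=8-1=7
CMP r4, #3  (cmp 7,3)
BGT top: taken
LDR r5, [r0] → r5=M[204]=20
ADD r5, r5, #17 → r5=20+17=37
LDR r5, [r0] → r5=M[204]=20
ADD r5, r5, #10 → r5=20+10=30
ADD r0, r0, #4 → r0=204+4=208
SUB r4, r4, #1 → r4=7-1=6
CMP r4, #3  (cmp 6,3)
BGT top: taken
LDR r5, [r0] → r5=M[208]=-2
ADD r5, r5, #17 → r5=(-2)+17=15
LDR r5, [r0] → r5=M[208]=-2
ADD r5, r5, #10 → r5=(-2)+10=8
ADD r0, r0, #4 → r0=208+4=212
SUB r4, r4, #1 → r4=6-1=5
CMP r4, #3  (cmp 5,3)
BGT top: taken
LDR r5, [r0] → r5=M[212]=9
ADD r5, r5, #17 → r5=9+17=26
LDR r5, [r0] → r5=M[212]=9
ADD r5, r5, #10 → r5=9+10=19
ADD r0, r0, #4 → r0=212+4=216
SUB r4, r4, #1 → r4=5-1=4
CMP r4, #3  (cmp 4,3)
BGT top: taken
LDR r5, [r0] → r5=M[216]=6
ADD r5, r5, #17 → r5=6+17=23
LDR r5, [r0] → r5=M[216]=6
ADD r5, r5, #10 → r5=6+10=16
ADD r0, r0, #4 → r0=216+4=220
SUB r4, r4, #1 → r4=4-1=3
CMP r4, #3  (cmp 3,3)
BGT top: not taken
STR r5, [200] → M[200]=16
halt.
Total executed instructions: 45.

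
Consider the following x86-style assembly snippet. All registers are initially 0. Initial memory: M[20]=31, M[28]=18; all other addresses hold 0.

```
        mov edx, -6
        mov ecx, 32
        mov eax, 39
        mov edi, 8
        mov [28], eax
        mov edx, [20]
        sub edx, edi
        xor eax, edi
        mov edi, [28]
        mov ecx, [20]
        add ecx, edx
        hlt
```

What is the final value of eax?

47

edx=-6
ecx=32
eax=39
edi=8
mov [28], eax → M[28]=39
edx=M[20]=31
edx=31-8=23
eax=39^8=47
edi=M[28]=39
ecx=M[20]=31
ecx=31+23=54
halt.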